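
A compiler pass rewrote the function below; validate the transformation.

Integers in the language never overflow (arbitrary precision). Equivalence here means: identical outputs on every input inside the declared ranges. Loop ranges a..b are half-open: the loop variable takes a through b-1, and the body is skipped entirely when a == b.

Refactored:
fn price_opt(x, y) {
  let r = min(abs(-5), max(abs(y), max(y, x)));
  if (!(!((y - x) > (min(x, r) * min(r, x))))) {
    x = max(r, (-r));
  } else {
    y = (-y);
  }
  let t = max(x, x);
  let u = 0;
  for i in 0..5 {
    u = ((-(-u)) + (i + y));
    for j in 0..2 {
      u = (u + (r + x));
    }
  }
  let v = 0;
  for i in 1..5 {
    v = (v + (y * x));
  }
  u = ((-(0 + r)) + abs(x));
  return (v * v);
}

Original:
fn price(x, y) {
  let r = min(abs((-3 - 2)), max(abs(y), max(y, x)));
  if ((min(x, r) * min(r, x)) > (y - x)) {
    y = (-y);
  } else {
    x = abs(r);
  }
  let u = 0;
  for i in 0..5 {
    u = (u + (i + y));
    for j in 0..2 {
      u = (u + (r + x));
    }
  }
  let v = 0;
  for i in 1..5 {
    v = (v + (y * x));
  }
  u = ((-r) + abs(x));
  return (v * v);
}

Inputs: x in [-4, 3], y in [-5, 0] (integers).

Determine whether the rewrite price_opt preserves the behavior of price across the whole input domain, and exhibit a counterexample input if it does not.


One difference looks behavioral, but it never changes the outcome for any declared input; all 48 inputs agree.
verdict: equivalent


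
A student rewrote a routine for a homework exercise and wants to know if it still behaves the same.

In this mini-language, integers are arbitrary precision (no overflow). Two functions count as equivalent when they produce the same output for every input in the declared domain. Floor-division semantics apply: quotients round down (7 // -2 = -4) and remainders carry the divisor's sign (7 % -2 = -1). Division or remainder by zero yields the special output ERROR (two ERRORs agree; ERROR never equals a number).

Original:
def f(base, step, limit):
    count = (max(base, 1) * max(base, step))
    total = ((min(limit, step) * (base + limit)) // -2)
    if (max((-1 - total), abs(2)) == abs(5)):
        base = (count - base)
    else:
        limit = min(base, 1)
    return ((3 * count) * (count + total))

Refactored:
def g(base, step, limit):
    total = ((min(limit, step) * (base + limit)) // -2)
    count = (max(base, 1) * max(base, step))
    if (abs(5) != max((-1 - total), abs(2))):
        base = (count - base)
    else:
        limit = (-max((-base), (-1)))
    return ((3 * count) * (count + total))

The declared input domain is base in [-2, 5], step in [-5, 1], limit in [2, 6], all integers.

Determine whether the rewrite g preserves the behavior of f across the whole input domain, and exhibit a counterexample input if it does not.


The suspicious-looking change has no observable effect anywhere in the declared ranges; all 280 inputs agree.
verdict: equivalent


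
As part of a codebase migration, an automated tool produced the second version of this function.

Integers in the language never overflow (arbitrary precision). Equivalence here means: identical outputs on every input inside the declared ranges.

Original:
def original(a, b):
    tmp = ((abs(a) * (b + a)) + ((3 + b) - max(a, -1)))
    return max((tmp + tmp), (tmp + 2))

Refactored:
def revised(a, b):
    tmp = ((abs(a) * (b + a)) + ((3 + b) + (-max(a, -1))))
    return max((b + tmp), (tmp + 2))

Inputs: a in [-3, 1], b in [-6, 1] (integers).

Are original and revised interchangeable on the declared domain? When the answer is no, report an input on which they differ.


Consider the input a=-2, b=1.
original: tmp := 3 | result 6
revised: tmp := 3 | result 5
6 != 5, so the rewrite changes behavior.
verdict: not equivalent; witness: a=-2, b=1


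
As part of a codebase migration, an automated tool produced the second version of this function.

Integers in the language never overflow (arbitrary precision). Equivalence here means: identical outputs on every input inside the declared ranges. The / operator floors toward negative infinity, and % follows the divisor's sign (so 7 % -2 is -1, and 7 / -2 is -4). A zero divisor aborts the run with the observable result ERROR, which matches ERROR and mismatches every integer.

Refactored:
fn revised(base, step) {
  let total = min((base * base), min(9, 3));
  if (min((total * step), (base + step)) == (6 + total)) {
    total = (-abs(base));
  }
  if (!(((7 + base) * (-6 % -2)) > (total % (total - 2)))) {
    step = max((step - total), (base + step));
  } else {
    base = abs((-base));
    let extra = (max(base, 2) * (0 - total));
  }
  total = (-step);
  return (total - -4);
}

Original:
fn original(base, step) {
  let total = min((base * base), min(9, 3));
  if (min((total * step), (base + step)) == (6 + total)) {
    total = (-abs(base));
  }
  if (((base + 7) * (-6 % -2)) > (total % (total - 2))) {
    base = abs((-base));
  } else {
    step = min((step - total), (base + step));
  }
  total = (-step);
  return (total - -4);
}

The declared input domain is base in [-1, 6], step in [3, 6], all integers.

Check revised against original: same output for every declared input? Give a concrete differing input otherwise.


Run the pair on base=1, step=3.
original: total becomes 1; next (min((total * step), (base + step)) == (6 + total)) evaluates to false; next (((base + 7) * (-6 % -2)) > (total % (total - 2))) evaluates to false; next step becomes 2; next total becomes -2; next final value 2
revised: total becomes 1; next (min((total * step), (base + step)) == (6 + total)) evaluates to false; next (!(((7 + base) * (-6 % -2)) > (total % (total - 2)))) evaluates to true; next step becomes 4; next total becomes -4; next final value 0
2 and 0 differ, so these are not the same function on this domain.
verdict: not equivalent; witness: base=1, step=3


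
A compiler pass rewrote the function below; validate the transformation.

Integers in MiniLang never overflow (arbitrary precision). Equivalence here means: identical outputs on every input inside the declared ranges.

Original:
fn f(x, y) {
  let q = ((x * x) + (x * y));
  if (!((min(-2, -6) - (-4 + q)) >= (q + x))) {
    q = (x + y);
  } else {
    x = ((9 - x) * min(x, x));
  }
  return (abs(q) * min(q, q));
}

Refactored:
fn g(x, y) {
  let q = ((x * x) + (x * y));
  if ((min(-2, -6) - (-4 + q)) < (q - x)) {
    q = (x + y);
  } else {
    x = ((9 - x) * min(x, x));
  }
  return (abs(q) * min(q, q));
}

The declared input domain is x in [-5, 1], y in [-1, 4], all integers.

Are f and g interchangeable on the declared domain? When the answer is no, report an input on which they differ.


These are not equivalent — on x=-1, y=2 the outputs split (-1 vs 1).
f: q becomes -1; next (!((min(-2, -6) - (-4 + q)) >= (q + x))) evaluates to false; next x becomes -10; next final value -1
g: q becomes -1; next ((min(-2, -6) - (-4 + q)) < (q - x)) evaluates to true; next q becomes 1; next final value 1
verdict: not equivalent; witness: x=-1, y=2


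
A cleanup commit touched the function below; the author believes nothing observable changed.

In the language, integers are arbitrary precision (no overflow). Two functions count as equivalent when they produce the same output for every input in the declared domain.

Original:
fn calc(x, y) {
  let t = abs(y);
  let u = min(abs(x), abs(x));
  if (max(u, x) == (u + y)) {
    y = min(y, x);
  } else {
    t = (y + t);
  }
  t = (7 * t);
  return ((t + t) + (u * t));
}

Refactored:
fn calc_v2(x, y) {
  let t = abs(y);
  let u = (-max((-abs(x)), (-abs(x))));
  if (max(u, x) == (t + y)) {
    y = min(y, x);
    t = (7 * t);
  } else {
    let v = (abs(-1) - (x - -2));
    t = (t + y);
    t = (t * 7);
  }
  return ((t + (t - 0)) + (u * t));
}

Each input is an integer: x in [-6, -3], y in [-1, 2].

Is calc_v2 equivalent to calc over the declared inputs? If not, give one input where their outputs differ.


The rewrite breaks on x=-4, y=2, where the results are 168 and 84.
calc: t becomes 2; next u becomes 4; next (max(u, x) == (u + y)) evaluates to false; next t becomes 4; next t becomes 28; next final value 168
calc_v2: t becomes 2; next u becomes 4; next (max(u, x) == (t + y)) evaluates to true; next y becomes -4; next t becomes 14; next final value 84
verdict: not equivalent; witness: x=-4, y=2


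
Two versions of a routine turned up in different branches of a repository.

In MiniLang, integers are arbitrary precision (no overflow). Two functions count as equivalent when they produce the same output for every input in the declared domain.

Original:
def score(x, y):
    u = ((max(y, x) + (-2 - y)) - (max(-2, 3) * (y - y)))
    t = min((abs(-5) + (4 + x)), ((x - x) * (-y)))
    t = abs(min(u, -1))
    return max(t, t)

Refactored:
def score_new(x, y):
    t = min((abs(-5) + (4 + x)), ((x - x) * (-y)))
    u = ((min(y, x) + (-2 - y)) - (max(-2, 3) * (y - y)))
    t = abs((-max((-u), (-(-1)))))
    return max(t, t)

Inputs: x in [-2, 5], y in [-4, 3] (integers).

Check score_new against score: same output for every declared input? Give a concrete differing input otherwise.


These are not equivalent — on x=-2, y=-4 the outputs split (1 vs 2).
score: u := 0 | t := 0 | t := 1 | result 1
score_new: t := 0 | u := -2 | t := 2 | result 2
verdict: not equivalent; witness: x=-2, y=-4


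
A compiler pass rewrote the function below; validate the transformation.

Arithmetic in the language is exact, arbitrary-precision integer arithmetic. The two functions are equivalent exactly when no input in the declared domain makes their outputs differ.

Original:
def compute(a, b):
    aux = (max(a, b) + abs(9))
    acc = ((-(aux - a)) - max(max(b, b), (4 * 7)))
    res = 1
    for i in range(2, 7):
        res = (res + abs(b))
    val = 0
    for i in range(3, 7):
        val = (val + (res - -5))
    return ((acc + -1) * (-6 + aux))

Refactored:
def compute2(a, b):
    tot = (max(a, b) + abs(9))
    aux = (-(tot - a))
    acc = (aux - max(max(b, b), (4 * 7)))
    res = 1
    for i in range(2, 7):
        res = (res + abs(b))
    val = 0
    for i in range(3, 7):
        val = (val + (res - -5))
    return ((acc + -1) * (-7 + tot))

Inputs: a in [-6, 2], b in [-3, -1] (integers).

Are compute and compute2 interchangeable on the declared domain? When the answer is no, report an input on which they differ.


a=-6, b=-3 yields 0 from compute but 41 from compute2.
verdict: not equivalent; witness: a=-6, b=-3


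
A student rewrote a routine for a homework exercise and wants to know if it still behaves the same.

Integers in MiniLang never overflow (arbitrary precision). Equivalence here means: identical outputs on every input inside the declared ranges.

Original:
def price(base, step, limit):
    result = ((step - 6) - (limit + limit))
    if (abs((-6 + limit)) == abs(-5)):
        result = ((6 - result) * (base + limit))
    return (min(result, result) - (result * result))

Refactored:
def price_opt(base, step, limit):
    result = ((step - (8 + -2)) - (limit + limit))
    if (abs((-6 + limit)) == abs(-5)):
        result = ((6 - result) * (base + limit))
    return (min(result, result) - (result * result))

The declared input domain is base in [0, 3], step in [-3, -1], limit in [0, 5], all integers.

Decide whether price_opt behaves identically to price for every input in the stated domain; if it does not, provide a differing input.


Reading the diff, among the changes: arithmetic usage differs, plus constant usage differs.
Tracing base=2, step=-1, limit=5: price: result=-17, then (abs((-6 + limit)) == abs(-5)) is false, then returns -306 | price_opt: result=-17, then (abs((-6 + limit)) == abs(-5)) is false, then returns -306 — matching result -306.
Checked all 72 inputs in the declared domain: the outputs agree on every one.
verdict: equivalent


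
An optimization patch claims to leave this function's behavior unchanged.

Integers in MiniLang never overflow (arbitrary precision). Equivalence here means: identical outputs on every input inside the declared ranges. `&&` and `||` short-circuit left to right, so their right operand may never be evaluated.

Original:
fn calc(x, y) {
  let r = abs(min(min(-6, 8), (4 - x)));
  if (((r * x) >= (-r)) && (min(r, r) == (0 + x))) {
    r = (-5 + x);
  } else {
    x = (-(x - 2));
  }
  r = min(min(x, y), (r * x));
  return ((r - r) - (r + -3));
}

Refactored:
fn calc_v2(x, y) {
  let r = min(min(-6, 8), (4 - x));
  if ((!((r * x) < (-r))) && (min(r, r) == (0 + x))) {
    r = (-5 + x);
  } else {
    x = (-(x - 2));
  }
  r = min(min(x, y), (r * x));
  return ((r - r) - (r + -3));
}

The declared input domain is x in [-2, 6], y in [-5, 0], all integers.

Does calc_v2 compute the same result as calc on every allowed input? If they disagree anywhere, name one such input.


These are not equivalent — on x=-2, y=-5 the outputs split (8 vs 27).
calc: r becomes 6; next (((r * x) >= (-r)) && (min(r, r) == (0 + x))) evaluates to false; next x becomes 4; next r becomes -5; next final value 8
calc_v2: r becomes -6; next ((!((r * x) < (-r))) && (min(r, r) == (0 + x))) evaluates to false; next x becomes 4; next r becomes -24; next final value 27
verdict: not equivalent; witness: x=-2, y=-5


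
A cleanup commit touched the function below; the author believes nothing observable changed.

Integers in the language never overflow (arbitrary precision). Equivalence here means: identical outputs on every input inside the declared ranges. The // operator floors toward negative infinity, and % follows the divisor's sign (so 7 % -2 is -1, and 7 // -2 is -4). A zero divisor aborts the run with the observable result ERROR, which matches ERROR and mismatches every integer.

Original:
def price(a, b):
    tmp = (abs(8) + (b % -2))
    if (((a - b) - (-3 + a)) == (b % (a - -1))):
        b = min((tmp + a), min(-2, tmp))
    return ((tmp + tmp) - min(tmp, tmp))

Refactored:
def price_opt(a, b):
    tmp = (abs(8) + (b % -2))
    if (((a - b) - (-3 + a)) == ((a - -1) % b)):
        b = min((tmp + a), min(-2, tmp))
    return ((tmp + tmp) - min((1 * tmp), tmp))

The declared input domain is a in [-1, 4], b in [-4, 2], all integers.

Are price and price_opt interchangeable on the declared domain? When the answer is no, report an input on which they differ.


a=-1, b=-4 yields ERROR from price but 8 from price_opt.
verdict: not equivalent; witness: a=-1, b=-4


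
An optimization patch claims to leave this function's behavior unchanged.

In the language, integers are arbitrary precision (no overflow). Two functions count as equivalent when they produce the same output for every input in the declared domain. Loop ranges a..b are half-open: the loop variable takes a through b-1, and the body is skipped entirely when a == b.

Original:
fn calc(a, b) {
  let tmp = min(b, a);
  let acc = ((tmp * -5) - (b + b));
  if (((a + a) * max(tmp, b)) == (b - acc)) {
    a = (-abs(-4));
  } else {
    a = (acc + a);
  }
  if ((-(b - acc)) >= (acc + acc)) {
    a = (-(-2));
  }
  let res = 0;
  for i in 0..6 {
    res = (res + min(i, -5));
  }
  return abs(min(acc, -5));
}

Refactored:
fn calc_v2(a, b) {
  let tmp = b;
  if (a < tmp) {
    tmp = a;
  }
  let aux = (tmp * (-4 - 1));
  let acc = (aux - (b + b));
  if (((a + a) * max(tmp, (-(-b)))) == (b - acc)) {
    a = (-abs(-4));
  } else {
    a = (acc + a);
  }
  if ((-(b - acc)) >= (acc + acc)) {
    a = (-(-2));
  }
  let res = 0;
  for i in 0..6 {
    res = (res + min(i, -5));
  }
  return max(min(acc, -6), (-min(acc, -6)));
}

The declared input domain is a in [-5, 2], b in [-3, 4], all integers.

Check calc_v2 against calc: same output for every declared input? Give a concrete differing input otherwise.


There is a counterexample at a=-5, b=-3: 5 on one side, 6 on the other.
calc: tmp = -5; acc = 31; (((a + a) * max(tmp, b)) == (b - acc)) -> false; a = 26; ((-(b - acc)) >= (acc + acc)) -> false; res = 0; [i=0]; res = -5; [i=1]; res = -10; [i=2]; res = -15; [i=3]; res = -20; [i=4]; res = -25; [i=5]; res = -30; return 5
calc_v2: tmp = -3; (a < tmp) -> true; tmp = -5; aux = 25; acc = 31; (((a + a) * max(tmp, (-(-b)))) == (b - acc)) -> false; a = 26; ((-(b - acc)) >= (acc + acc)) -> false; res = 0; [i=0]; res = -5; [i=1]; res = -10; [i=2]; res = -15; [i=3]; res = -20; [i=4]; res = -25; [i=5]; res = -30; return 6
verdict: not equivalent; witness: a=-5, b=-3


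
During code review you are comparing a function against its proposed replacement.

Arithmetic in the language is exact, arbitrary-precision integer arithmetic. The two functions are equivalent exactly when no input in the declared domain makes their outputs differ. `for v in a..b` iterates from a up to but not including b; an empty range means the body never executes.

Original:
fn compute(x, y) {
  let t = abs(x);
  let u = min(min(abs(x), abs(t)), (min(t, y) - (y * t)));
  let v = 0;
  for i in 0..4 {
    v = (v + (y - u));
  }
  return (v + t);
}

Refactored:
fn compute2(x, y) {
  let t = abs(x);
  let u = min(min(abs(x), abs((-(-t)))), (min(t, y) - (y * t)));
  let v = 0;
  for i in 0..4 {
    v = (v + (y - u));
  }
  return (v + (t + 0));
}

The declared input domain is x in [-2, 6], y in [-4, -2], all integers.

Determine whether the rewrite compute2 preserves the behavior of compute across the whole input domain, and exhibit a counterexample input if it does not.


Although constant usage differs, plus arithmetic usage differs, 27/27 inputs agree.
verdict: equivalent


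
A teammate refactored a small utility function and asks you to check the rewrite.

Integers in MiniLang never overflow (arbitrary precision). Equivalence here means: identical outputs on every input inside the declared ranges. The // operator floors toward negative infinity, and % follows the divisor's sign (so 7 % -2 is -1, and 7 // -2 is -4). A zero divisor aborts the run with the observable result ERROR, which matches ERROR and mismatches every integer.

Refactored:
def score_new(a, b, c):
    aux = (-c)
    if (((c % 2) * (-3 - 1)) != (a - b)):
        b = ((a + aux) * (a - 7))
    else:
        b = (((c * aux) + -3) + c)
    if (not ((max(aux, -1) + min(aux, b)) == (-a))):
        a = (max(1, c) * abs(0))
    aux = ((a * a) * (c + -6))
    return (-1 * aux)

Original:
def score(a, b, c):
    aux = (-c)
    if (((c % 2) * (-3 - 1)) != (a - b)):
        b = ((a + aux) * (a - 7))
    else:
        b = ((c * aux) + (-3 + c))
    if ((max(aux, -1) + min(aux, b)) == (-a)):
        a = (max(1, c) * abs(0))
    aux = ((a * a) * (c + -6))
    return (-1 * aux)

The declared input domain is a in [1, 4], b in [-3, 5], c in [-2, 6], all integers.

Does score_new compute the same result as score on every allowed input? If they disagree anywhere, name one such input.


a=1, b=-3, c=-2 yields 8 from score but 0 from score_new.
verdict: not equivalent; witness: a=1, b=-3, c=-2


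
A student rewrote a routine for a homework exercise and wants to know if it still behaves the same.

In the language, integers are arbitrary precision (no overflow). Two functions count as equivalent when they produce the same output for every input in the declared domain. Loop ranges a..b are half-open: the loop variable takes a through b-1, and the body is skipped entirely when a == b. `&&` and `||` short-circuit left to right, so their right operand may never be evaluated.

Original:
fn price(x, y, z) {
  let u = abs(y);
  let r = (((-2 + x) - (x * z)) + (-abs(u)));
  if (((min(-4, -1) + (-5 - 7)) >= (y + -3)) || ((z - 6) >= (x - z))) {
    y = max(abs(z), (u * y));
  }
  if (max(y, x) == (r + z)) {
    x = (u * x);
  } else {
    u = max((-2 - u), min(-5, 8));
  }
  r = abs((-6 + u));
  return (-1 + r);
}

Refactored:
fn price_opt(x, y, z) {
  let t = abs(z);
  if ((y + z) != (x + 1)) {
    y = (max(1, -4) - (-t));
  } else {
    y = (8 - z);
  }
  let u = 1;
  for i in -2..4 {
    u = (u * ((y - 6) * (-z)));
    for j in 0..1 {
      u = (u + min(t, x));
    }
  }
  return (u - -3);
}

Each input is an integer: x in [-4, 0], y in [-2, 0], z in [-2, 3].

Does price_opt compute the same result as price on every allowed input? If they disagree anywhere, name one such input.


Take x=-4, y=-2, z=-2.
price: u becomes 2; next r becomes -16; next (((min(-4, -1) + (-5 - 7)) >= (y + -3)) || ((z - 6) >= (x - z))) evaluates to false; next (max(y, x) == (r + z)) evaluates to false; next u becomes -4; next r becomes 10; next final value 9
price_opt: t becomes 2; next ((y + z) != (x + 1)) evaluates to true; next y becomes 3; next u becomes 1; next at i=-2:; next u becomes -6; next at j=0:; next u becomes -10; next at i=-1:; next u becomes 60; next at j=0:; next u becomes 56; next at i=0:; next u becomes -336; next at j=0:; next u becomes -340; next at i=1:; next u becomes 2040; next at j=0:; next u becomes 2036; next at i=2:; next u becomes -12216; next at j=0:; next u becomes -12220; next at i=3:; next u becomes 73320; next at j=0:; next u becomes 73316; next final value 73319
9 vs 73319 — the two versions disagree here.
verdict: not equivalent; witness: x=-4, y=-2, z=-2


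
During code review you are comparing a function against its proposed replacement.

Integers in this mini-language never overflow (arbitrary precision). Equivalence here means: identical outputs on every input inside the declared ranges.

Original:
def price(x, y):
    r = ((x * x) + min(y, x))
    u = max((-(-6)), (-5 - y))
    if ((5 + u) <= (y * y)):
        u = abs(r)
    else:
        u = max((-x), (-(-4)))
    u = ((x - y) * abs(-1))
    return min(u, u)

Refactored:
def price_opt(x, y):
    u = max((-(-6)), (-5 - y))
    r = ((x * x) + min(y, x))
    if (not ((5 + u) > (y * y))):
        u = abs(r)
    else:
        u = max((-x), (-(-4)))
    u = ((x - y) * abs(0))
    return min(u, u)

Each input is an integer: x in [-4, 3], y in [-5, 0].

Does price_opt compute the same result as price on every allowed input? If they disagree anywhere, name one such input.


Take x=-4, y=-5.
price: r := 11 | u := 6 | ((5 + u) <= (y * y)): true | u := 11 | u := 1 | result 1
price_opt: u := 6 | r := 11 | (not ((5 + u) > (y * y))): true | u := 11 | u := 0 | result 0
1 != 0, so the rewrite changes behavior.
verdict: not equivalent; witness: x=-4, y=-5


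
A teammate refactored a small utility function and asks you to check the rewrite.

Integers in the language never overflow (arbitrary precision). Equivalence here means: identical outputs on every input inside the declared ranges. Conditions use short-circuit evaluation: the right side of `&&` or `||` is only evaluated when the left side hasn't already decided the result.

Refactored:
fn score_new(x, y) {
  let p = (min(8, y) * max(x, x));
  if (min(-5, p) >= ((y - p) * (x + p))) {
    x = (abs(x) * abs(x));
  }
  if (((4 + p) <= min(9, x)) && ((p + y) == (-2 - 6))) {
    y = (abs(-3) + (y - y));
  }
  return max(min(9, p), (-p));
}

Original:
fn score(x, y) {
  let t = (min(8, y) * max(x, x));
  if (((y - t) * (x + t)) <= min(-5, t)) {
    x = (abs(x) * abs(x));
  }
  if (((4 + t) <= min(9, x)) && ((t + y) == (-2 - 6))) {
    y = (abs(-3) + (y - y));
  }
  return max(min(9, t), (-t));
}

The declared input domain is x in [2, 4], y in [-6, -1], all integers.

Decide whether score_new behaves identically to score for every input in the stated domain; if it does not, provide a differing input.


The two versions differ — the changes include local variable names differ; and comparison usage differs.
As a probe, take x=4, y=-2: score runs t=-8, then (((y - t) * (x + t)) <= min(-5, t)) is true, then x=16, then (((4 + t) <= min(9, x)) && ((t + y) == (-2 - 6))) is false, then returns 8; score_new runs p=-8, then (min(-5, p) >= ((y - p) * (x + p))) is true, then x=16, then (((4 + p) <= min(9, x)) && ((p + y) == (-2 - 6))) is false, then returns 8; both end at 8.
Sweeping the whole domain (18 inputs) finds no disagreement.
verdict: equivalent


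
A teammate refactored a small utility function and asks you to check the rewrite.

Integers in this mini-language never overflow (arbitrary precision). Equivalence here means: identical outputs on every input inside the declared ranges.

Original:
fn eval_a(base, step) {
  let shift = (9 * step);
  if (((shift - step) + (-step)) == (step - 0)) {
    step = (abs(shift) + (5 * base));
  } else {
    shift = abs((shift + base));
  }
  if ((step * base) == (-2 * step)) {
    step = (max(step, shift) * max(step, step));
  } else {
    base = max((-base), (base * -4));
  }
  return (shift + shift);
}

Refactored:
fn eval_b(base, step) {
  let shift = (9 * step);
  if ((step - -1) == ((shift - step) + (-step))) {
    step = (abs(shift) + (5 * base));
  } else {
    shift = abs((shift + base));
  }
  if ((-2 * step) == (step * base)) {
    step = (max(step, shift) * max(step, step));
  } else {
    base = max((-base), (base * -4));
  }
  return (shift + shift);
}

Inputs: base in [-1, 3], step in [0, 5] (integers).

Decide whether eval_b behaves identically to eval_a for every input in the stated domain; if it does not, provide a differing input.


These are not equivalent — on base=-1, step=0 the outputs split (0 vs 2).
eval_a: shift = 0; (((shift - step) + (-step)) == (step - 0)) -> true; step = -5; ((step * base) == (-2 * step)) -> false; base = 4; return 0
eval_b: shift = 0; ((step - -1) == ((shift - step) + (-step))) -> false; shift = 1; ((-2 * step) == (step * base)) -> true; step = 0; return 2
verdict: not equivalent; witness: base=-1, step=0


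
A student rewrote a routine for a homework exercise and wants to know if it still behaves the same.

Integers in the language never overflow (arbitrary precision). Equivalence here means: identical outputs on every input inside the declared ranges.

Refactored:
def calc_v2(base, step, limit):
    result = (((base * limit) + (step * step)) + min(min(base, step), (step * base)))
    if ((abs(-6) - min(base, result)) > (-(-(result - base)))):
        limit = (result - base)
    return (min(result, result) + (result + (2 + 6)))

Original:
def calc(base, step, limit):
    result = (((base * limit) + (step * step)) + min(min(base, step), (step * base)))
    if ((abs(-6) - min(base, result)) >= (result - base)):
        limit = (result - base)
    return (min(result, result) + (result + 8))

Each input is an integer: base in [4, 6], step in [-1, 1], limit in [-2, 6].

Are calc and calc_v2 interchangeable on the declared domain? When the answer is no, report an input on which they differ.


There is a behavioral-looking edit here, yet the outcome never shifts on this domain; all 81 inputs agree.
verdict: equivalent


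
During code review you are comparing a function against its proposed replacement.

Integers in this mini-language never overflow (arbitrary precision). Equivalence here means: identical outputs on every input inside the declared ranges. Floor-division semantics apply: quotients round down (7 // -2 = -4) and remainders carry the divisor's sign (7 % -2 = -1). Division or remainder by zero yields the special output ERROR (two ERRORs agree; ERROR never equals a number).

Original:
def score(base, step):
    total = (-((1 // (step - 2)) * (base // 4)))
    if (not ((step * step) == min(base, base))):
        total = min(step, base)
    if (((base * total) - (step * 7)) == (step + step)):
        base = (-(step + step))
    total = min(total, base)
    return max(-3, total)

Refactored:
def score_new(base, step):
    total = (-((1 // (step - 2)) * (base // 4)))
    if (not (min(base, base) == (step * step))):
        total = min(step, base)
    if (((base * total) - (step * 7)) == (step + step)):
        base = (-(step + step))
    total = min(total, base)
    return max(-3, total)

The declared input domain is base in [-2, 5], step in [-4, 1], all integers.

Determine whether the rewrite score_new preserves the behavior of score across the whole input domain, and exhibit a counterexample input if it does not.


The two versions differ — the changes include same computation, different form.
One worked example (base=4, step=1) — score: total := 1 | (not ((step * step) == min(base, base))): true | total := 1 | (((base * total) - (step * 7)) == (step + step)): false | total := 1 | result 1; score_new: total := 1 | (not (min(base, base) == (step * step))): true | total := 1 | (((base * total) - (step * 7)) == (step + step)): false | total := 1 | result 1; agreement on 1.
Every one of the 48 inputs gives matching results.
verdict: equivalent


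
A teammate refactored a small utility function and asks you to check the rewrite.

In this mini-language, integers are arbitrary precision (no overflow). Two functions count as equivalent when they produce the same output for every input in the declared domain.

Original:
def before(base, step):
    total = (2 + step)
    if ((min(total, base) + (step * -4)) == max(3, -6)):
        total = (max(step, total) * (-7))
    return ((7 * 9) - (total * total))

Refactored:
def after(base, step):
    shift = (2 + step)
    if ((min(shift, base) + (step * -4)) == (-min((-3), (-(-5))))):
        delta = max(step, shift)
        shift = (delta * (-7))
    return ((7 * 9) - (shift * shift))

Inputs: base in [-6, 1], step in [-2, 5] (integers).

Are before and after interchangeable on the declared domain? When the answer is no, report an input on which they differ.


Although `-6` became `-5`, no input in the stated domain can expose it.
One worked example (base=1, step=-2) — before: total becomes 0; next ((min(total, base) + (step * -4)) == max(3, -6)) evaluates to false; next final value 63; after: shift becomes 0; next ((min(shift, base) + (step * -4)) == (-min((-3), (-(-5))))) evaluates to false; next final value 63; agreement on 63.
Every one of the 64 inputs gives matching results.
verdict: equivalent


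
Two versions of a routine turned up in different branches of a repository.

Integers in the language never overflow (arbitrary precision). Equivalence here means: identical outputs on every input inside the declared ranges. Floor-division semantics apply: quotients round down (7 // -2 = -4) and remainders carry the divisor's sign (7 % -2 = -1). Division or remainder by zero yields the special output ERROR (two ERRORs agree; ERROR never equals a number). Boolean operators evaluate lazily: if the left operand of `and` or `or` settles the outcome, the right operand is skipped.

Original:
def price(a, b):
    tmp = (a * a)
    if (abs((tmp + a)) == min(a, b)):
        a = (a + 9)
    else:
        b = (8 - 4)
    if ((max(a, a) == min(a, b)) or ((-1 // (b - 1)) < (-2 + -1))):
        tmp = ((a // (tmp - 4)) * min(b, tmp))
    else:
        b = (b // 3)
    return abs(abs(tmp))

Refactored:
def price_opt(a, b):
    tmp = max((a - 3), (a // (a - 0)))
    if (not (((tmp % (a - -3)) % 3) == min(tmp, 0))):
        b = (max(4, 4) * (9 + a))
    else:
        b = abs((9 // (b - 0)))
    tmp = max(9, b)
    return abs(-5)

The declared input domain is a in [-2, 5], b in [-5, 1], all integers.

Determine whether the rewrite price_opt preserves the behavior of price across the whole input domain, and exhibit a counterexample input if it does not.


These are not equivalent — on a=-2, b=-5 the outputs split (ERROR vs 5).
price: tmp = 4; (abs((tmp + a)) == min(a, b)) -> false; b = 4; ((max(a, a) == min(a, b)) or ((-1 // (b - 1)) < (-2 + -1))) -> true; division by zero -> ERROR
price_opt: tmp = 1; (not (((tmp % (a - -3)) % 3) == min(tmp, 0))) -> false; b = 2; tmp = 9; return 5
verdict: not equivalent; witness: a=-2, b=-5


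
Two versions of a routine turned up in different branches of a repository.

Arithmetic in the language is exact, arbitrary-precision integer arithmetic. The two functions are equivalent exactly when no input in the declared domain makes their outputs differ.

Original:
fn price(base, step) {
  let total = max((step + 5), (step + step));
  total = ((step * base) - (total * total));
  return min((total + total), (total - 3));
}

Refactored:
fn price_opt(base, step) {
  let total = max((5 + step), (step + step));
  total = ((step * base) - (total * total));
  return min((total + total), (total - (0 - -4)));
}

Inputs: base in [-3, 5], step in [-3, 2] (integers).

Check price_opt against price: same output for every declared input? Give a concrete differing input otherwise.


base=-3, step=-3 yields 2 from price but 1 from price_opt.
verdict: not equivalent; witness: base=-3, step=-3


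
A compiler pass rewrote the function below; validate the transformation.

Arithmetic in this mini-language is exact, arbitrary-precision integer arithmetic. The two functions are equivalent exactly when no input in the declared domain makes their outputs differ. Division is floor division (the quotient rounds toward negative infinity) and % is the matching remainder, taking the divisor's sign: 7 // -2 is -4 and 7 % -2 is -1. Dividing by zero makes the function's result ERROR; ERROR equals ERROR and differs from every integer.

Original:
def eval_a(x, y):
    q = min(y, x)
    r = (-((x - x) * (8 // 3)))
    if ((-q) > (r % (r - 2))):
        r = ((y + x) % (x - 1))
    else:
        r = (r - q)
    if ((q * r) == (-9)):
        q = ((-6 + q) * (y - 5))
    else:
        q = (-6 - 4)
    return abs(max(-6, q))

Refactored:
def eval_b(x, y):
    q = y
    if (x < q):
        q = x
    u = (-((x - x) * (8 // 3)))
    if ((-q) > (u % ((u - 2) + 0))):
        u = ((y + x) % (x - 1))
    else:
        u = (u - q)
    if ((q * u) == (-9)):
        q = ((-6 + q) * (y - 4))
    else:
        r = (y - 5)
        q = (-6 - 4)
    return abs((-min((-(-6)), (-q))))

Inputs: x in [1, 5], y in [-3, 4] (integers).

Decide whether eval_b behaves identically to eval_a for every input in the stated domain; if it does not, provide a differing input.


Input x=3, y=3: 6 from eval_a versus 3 from eval_b.
verdict: not equivalent; witness: x=3, y=3


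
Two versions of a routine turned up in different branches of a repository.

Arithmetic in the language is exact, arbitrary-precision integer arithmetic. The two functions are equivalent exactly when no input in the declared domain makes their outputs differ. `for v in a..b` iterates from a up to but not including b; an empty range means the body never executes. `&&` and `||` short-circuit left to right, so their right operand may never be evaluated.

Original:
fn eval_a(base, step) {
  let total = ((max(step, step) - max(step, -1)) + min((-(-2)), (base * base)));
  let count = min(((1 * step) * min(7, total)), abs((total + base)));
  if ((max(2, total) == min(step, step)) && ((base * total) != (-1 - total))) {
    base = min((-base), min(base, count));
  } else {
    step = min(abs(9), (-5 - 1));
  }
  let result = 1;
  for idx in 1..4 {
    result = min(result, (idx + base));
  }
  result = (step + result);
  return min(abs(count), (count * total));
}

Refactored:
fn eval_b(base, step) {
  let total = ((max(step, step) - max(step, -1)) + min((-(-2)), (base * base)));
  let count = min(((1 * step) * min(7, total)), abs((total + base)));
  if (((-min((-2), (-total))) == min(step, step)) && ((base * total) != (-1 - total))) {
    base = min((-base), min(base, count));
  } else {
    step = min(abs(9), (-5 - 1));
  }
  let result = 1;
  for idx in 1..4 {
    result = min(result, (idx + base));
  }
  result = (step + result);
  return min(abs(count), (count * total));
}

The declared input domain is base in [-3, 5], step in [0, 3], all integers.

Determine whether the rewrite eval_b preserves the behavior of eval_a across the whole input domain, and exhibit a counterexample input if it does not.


The two are interchangeable: min/max/abs usage differs, and every declared input agrees.
Tracing base=-3, step=0: eval_a: total = 2; count = 0; ((max(2, total) == min(step, step)) && ((base * total) != (-1 - total))) -> false; step = -6; result = 1; [idx=1]; result = -2; [idx=2]; result = -2; [idx=3]; result = -2; result = -8; return 0 | eval_b: total = 2; count = 0; (((-min((-2), (-total))) == min(step, step)) && ((base * total) != (-1 - total))) -> false; step = -6; result = 1; [idx=1]; result = -2; [idx=2]; result = -2; [idx=3]; result = -2; result = -8; return 0 — matching result 0.
Checked all 36 inputs in the declared domain: the outputs agree on every one.
verdict: equivalent


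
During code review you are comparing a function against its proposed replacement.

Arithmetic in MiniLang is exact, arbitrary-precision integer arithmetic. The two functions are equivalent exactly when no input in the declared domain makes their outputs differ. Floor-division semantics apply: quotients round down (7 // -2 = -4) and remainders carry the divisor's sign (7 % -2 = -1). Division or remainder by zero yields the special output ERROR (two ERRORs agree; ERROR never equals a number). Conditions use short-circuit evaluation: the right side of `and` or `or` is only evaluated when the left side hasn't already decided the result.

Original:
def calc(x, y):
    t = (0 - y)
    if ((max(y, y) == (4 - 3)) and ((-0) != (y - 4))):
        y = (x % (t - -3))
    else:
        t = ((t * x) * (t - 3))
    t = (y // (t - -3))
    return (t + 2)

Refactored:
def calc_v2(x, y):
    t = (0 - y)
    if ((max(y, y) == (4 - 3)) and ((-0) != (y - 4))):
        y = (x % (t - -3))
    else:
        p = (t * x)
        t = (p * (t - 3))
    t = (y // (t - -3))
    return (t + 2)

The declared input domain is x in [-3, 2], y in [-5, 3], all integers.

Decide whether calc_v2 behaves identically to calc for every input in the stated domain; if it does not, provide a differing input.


Side by side, the visible changes include: local variable names differ; and statement counts differ.
As a probe, take x=-3, y=0: calc runs t becomes 0; next ((max(y, y) == (4 - 3)) and ((-0) != (y - 4))) evaluates to false; next t becomes 0; next t becomes 0; next final value 2; calc_v2 runs t becomes 0; next ((max(y, y) == (4 - 3)) and ((-0) != (y - 4))) evaluates to false; next p becomes 0; next t becomes 0; next t becomes 0; next final value 2; both end at 2.
An exhaustive pass over the 54 declared inputs shows identical outputs.
verdict: equivalent


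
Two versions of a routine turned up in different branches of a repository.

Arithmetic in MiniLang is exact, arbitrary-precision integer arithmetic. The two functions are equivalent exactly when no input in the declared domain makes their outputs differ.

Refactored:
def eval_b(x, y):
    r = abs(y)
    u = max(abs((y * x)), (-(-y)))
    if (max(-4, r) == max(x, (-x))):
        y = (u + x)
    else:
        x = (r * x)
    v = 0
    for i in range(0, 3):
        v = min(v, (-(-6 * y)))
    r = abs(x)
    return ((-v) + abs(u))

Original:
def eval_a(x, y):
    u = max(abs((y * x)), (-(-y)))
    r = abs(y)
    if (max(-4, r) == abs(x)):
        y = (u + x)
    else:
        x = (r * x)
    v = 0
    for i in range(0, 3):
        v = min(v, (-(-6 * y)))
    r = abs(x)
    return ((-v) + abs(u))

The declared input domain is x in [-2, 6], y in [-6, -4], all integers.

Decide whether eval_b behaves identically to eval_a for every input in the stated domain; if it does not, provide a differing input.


Behavior is preserved: although min/max/abs usage differs, the outputs never diverge.
Tracing x=0, y=-5: eval_a: u becomes 0; next r becomes 5; next (max(-4, r) == abs(x)) evaluates to false; next x becomes 0; next v becomes 0; next at i=0:; next v becomes -30; next at i=1:; next v becomes -30; next at i=2:; next v becomes -30; next r becomes 0; next final value 30 | eval_b: r becomes 5; next u becomes 0; next (max(-4, r) == max(x, (-x))) evaluates to false; next x becomes 0; next v becomes 0; next at i=0:; next v becomes -30; next at i=1:; next v becomes -30; next at i=2:; next v becomes -30; next r becomes 0; next final value 30 — matching result 30.
Checked all 27 inputs in the declared domain: the outputs agree on every one.
verdict: equivalent


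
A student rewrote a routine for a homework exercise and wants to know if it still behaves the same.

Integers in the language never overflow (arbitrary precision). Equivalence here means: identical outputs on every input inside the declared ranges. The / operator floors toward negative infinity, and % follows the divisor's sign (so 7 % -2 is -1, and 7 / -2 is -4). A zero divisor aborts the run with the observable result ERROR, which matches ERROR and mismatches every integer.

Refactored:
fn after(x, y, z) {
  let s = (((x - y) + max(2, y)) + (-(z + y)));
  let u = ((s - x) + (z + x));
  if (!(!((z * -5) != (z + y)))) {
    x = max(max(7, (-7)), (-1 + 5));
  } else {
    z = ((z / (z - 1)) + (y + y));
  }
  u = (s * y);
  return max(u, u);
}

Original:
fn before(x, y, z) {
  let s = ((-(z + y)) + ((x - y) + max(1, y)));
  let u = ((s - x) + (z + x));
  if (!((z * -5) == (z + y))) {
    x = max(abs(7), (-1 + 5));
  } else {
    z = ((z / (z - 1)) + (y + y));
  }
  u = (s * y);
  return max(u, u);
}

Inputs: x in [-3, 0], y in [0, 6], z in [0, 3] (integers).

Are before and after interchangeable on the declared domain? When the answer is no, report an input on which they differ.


Take x=-3, y=1, z=0.
before: s := -4 | u := -4 | (!((z * -5) == (z + y))): true | x := 7 | u := -4 | result -4
after: s := -3 | u := -3 | (!(!((z * -5) != (z + y)))): true | x := 7 | u := -3 | result -3
-4 != -3, so the rewrite changes behavior.
verdict: not equivalent; witness: x=-3, y=1, z=0
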